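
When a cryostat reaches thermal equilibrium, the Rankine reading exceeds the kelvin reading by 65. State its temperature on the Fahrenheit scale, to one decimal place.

Let x be the Rankine reading; then the kelvin reading is 5/9·x.
(5/9·x) - x = -65  ⇒  (-4/9)·x = -65  ⇒  x = 146.2500°R.
In Celsius: (146.25 - 491.67) × 5/9 = -191.9000°C.
In Fahrenheit: -191.9000 × 1.8 + 32 = -313.4°F.

-313.4°F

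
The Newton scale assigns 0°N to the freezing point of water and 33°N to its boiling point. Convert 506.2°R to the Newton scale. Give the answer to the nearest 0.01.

First in Celsius: (506.2 - 491.67) × 5/9 = 8.0722°C.
Linearly onto the Newton scale: 0 + (8.0722 / 100) × (33 - 0) = 2.66°N.

2.66°N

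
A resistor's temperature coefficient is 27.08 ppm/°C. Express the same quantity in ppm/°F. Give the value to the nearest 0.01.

Since only a temperature interval is involved, the additive offset between the scales drops out.
A change of 1°F is a change of 5/9°C, so per °F the value is 27.08 × 5/9 = 15.04.

15.04 ppm/°F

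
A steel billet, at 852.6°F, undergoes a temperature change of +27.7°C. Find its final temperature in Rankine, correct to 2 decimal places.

Initial temperature in Celsius: (852.6 - 32) × 5/9 = 455.8889°C.
Final Celsius temperature: 455.8889 + 27.7000 = 483.5889°C.
In Rankine: 483.5889 × 1.8 + 491.67 = 1362.13°R.

1362.13°R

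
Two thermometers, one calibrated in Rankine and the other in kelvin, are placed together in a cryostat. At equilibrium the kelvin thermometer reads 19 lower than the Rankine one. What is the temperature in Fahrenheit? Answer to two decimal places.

Let x be the Rankine reading; then the kelvin reading is 5/9·x.
(5/9·x) - x = -19  ⇒  (-4/9)·x = -19  ⇒  x = 42.7500°R.
In Celsius: (42.75 - 491.67) × 5/9 = -249.4000°C.
In Fahrenheit: -249.4000 × 1.8 + 32 = -416.92°F.

-416.92°F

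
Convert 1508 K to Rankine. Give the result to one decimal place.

2714.4°R

In Celsius: 1508 - 273.15 = 1234.8500°C.
In Rankine: 1234.8500 × 1.8 + 491.67 = 2714.4°R.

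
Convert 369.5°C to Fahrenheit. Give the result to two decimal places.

In Fahrenheit: 369.5000 × 1.8 + 32 = 697.10°F.

697.10°F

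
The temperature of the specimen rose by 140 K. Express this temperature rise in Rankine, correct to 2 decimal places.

For a temperature interval the offset drops out; only the factor 1.8 applies.
140 × 1.8 = 252.00.

252.00°R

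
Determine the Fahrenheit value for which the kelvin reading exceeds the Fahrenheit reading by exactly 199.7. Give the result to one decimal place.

125.3°F

Let F be the Fahrenheit reading. The kelvin reading is K = 5/9·F + 255.372.
Require K - F = 199.7: (-4/9)·F + 255.372 = 199.7.
F = (199.7 - 255.372) / (-4/9) = 125.3.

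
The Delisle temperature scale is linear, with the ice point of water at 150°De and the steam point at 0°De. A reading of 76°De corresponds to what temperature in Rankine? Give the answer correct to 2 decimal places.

Linear interpolation between the fixed points: C = (76 - 150) × 100 / (0 - 150) = 49.3333°C.
Then 49.3333 × 1.8 + 491.67 = 580.47°R.

580.47°R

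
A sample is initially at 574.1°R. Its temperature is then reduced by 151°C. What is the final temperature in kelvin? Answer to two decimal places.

Initial temperature in Celsius: (574.1 - 491.67) × 5/9 = 45.7944°C.
Final Celsius temperature: 45.7944 - 151.0000 = -105.2056°C.
In kelvin: -105.2056 + 273.15 = 167.94 K.

167.94 K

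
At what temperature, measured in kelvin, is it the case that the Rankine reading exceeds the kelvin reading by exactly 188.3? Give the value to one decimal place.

Let K be the kelvin reading. The Rankine reading is R = 1.8·K.
Require R - K = 188.3: (0.8)·K = 188.3.
K = (188.3) / (0.8) = 235.4.

235.4 K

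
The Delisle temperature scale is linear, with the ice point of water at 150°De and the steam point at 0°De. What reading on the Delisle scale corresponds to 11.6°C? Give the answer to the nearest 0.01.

Linearly onto the Delisle scale: 150 + (11.6000 / 100) × (0 - 150) = 132.60°De.

132.60°De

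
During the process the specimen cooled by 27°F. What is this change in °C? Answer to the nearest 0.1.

For a temperature interval the offset drops out; only the factor 5/9 applies.
27 × 5/9 = 15.0.

15.0°C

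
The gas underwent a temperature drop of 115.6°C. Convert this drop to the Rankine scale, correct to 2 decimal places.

For a temperature interval the offset drops out; only the factor 1.8 applies.
115.6 × 1.8 = 208.08.

208.08°R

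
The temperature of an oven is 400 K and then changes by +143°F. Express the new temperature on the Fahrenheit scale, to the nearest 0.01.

Initial temperature in Celsius: 400 - 273.15 = 126.8500°C.
The 143°F change is an interval, so only the factor 5/9 applies: +143 × 5/9 = +79.4444°C.
Final Celsius temperature: 126.8500 + 79.4444 = 206.2944°C.
In Fahrenheit: 206.2944 × 1.8 + 32 = 403.33°F.

403.33°F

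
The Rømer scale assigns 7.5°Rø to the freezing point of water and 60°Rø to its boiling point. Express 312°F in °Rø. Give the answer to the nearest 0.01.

89.17°Rø

First in Celsius: (312 - 32) × 5/9 = 155.5556°C.
Linearly onto the Rømer scale: 7.5 + (155.5556 / 100) × (60 - 7.5) = 89.17°Rø.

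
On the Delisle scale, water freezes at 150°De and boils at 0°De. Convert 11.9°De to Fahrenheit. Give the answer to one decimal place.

197.7°F

Linear interpolation between the fixed points: C = (11.9 - 150) × 100 / (0 - 150) = 92.0667°C.
Then 92.0667 × 1.8 + 32 = 197.7°F.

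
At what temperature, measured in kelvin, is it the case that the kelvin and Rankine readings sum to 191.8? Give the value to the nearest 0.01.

68.50 K

Let K be the kelvin reading. The Rankine reading is R = 1.8·K.
Require K + R = 191.8: (2.8)·K = 191.8.
K = (191.8) / (2.8) = 68.50.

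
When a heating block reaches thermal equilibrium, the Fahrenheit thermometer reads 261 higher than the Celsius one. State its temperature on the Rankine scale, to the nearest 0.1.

1006.9°R

Let x be the Celsius reading; then the Fahrenheit reading is 1.8·x + 32.
(1.8·x + 32) - x = 261  ⇒  (0.8)·x = 229  ⇒  x = 286.2500°C.
In Rankine: 286.2500 × 1.8 + 491.67 = 1006.9°R.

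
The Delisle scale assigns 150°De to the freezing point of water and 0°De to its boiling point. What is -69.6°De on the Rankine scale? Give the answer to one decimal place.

755.2°R

Linear interpolation between the fixed points: C = (-69.6 - 150) × 100 / (0 - 150) = 146.4000°C.
Then 146.4000 × 1.8 + 491.67 = 755.2°R.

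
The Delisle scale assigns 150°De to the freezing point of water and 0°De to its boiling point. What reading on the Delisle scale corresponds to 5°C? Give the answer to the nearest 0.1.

Linearly onto the Delisle scale: 150 + (5.0000 / 100) × (0 - 150) = 142.5°De.

142.5°De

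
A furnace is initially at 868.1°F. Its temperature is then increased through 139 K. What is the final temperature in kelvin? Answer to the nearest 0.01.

876.65 K

Initial temperature in Celsius: (868.1 - 32) × 5/9 = 464.5000°C.
The 139 K change is an interval; Kelvin and Celsius degrees are the same size, so ΔC = +139°C.
Final Celsius temperature: 464.5000 + 139.0000 = 603.5000°C.
In kelvin: 603.5000 + 273.15 = 876.65 K.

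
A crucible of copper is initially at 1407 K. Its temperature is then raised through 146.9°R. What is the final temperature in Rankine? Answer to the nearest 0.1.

Initial temperature in Celsius: 1407 - 273.15 = 1133.8500°C.
The 146.9°R change is an interval, so only the factor 5/9 applies: +146.9 × 5/9 = +81.6111°C.
Final Celsius temperature: 1133.8500 + 81.6111 = 1215.4611°C.
In Rankine: 1215.4611 × 1.8 + 491.67 = 2679.5°R.

2679.5°R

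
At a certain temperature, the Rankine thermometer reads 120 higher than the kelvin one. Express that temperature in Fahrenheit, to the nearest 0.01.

Let x be the kelvin reading; then the Rankine reading is 1.8·x.
(1.8·x) - x = 120  ⇒  (0.8)·x = 120  ⇒  x = 150.0000 K.
In Celsius: 150 - 273.15 = -123.1500°C.
In Fahrenheit: -123.1500 × 1.8 + 32 = -189.67°F.

-189.67°F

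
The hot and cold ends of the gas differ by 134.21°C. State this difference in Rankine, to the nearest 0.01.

241.58°R

Only the scale ratio 1.8 matters for a change in temperature.
134.21 × 1.8 = 241.58.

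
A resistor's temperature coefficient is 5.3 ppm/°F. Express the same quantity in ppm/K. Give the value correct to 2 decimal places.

9.54 ppm/K

Since only a temperature interval is involved, the additive offset between the scales drops out.
A change of 1 K is a change of 1.8°F, so per K the value is 5.3 × 1.8 = 9.54.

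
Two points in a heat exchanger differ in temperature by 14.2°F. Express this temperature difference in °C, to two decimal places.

7.89°C

For a temperature interval the offset drops out; only the factor 5/9 applies.
14.2 × 5/9 = 7.89.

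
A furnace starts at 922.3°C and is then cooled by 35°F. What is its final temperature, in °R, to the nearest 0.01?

The 35°F change is an interval, so only the factor 5/9 applies: -35 × 5/9 = -19.4444°C.
Final Celsius temperature: 922.3000 - 19.4444 = 902.8556°C.
In Rankine: 902.8556 × 1.8 + 491.67 = 2116.81°R.

2116.81°R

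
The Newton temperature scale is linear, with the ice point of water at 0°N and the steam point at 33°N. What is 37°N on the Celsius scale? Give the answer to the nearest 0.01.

Linear interpolation between the fixed points: C = (37 - 0) × 100 / (33 - 0) = 112.1212°C.

112.12°C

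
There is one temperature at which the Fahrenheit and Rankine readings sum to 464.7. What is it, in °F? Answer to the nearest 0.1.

Let F be the Fahrenheit reading. The Rankine reading is R = 1·F + 459.67.
Require F + R = 464.7: (2)·F + 459.67 = 464.7.
F = (464.7 - 459.67) / (2) = 2.5.

2.5°F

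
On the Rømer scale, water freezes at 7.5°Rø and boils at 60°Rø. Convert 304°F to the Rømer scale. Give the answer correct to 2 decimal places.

86.83°Rø

First in Celsius: (304 - 32) × 5/9 = 151.1111°C.
Linearly onto the Rømer scale: 7.5 + (151.1111 / 100) × (60 - 7.5) = 86.83°Rø.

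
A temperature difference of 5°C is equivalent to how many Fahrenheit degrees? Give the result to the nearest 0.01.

9.00°F

For a temperature interval the offset drops out; only the factor 1.8 applies.
5 × 1.8 = 9.00.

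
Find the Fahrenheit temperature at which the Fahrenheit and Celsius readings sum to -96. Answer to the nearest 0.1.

Let F be the Fahrenheit reading. The Celsius reading is C = 5/9·F - 17.7778.
Require F + C = -96: (14/9)·F - 17.7778 = -96.
F = (-96 + 17.7778) / (14/9) = -50.3.

-50.3°F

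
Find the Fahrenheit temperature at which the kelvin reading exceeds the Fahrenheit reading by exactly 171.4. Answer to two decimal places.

Let F be the Fahrenheit reading. The kelvin reading is K = 5/9·F + 255.372.
Require K - F = 171.4: (-4/9)·F + 255.372 = 171.4.
F = (171.4 - 255.372) / (-4/9) = 188.94.

188.94°F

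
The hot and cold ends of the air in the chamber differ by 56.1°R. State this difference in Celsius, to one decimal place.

Only the scale ratio 5/9 matters for a change in temperature.
56.1 × 5/9 = 31.2.

31.2°C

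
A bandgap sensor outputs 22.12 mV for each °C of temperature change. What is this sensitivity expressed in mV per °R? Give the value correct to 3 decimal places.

12.289 mV per °R

The quantity depends on a temperature interval, so only the ratio of degree sizes applies; the offset between the scales is irrelevant.
A change of 1°R is a change of 5/9°C, so per °R the value is 22.12 × 5/9 = 12.289.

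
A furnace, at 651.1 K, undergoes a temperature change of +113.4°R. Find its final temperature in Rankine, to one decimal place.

Initial temperature in Celsius: 651.1 - 273.15 = 377.9500°C.
The 113.4°R change is an interval, so only the factor 5/9 applies: +113.4 × 5/9 = +63.0000°C.
Final Celsius temperature: 377.9500 + 63.0000 = 440.9500°C.
In Rankine: 440.9500 × 1.8 + 491.67 = 1285.4°R.

1285.4°R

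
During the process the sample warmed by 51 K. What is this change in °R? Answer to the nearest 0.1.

91.8°R

Only the scale ratio 1.8 matters for a change in temperature.
51 × 1.8 = 91.8.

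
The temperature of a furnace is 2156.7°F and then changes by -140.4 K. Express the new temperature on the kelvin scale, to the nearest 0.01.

Initial temperature in Celsius: (2156.7 - 32) × 5/9 = 1180.3889°C.
The 140.4 K change is an interval; Kelvin and Celsius degrees are the same size, so ΔC = -140.4°C.
Final Celsius temperature: 1180.3889 - 140.4000 = 1039.9889°C.
In kelvin: 1039.9889 + 273.15 = 1313.14 K.

1313.14 K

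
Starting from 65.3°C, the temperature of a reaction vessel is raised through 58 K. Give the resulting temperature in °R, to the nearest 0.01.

713.61°R

The 58 K change is an interval; Kelvin and Celsius degrees are the same size, so ΔC = +58°C.
Final Celsius temperature: 65.3000 + 58.0000 = 123.3000°C.
In Rankine: 123.3000 × 1.8 + 491.67 = 713.61°R.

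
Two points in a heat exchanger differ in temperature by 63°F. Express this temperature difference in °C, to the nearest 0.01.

35.00°C

For a temperature interval the offset drops out; only the factor 5/9 applies.
63 × 5/9 = 35.00.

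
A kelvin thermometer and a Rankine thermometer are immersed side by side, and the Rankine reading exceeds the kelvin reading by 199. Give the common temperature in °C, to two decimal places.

-24.40°C

Let x be the kelvin reading; then the Rankine reading is 1.8·x.
(1.8·x) - x = 199  ⇒  (0.8)·x = 199  ⇒  x = 248.7500 K.
In Celsius: 248.75 - 273.15 = -24.40°C.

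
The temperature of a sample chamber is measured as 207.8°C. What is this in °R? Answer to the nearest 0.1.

In Rankine: 207.8000 × 1.8 + 491.67 = 865.7°R.

865.7°R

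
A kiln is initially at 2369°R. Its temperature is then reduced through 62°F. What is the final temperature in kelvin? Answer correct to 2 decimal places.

Initial temperature in Celsius: (2369 - 491.67) × 5/9 = 1042.9611°C.
The 62°F change is an interval, so only the factor 5/9 applies: -62 × 5/9 = -34.4444°C.
Final Celsius temperature: 1042.9611 - 34.4444 = 1008.5167°C.
In kelvin: 1008.5167 + 273.15 = 1281.67 K.

1281.67 K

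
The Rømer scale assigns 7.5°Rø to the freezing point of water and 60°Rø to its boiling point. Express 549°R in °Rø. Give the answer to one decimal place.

First in Celsius: (549 - 491.67) × 5/9 = 31.8500°C.
Linearly onto the Rømer scale: 7.5 + (31.8500 / 100) × (60 - 7.5) = 24.2°Rø.

24.2°Rø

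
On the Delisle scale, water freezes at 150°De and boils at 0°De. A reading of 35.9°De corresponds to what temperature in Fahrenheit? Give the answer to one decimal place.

Linear interpolation between the fixed points: C = (35.9 - 150) × 100 / (0 - 150) = 76.0667°C.
Then 76.0667 × 1.8 + 32 = 168.9°F.

168.9°F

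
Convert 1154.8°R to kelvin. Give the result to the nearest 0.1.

641.6 K

In Celsius: (1154.8 - 491.67) × 5/9 = 368.4056°C.
In kelvin: 368.4056 + 273.15 = 641.6 K.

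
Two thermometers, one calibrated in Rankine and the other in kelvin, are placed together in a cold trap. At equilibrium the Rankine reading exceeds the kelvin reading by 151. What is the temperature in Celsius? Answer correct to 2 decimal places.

Let x be the Rankine reading; then the kelvin reading is 5/9·x.
(5/9·x) - x = -151  ⇒  (-4/9)·x = -151  ⇒  x = 339.7500°R.
In Celsius: (339.75 - 491.67) × 5/9 = -84.40°C.

-84.40°C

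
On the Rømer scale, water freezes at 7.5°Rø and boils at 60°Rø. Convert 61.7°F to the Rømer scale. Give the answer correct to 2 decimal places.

First in Celsius: (61.7 - 32) × 5/9 = 16.5000°C.
Linearly onto the Rømer scale: 7.5 + (16.5000 / 100) × (60 - 7.5) = 16.16°Rø.

16.16°Rø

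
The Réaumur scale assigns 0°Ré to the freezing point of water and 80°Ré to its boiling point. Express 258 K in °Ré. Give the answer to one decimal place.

-12.1°Ré

First in Celsius: 258 - 273.15 = -15.1500°C.
Linearly onto the Réaumur scale: 0 + (-15.1500 / 100) × (80 - 0) = -12.1°Ré.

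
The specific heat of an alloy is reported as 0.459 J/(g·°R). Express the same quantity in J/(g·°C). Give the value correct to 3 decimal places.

0.826 J/(g·°C)

Since only a temperature interval is involved, the additive offset between the scales drops out.
A change of 1°C is a change of 1.8°R, so per °C the value is 0.459 × 1.8 = 0.826.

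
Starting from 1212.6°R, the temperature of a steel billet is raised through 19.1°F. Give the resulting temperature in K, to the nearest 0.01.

Initial temperature in Celsius: (1212.6 - 491.67) × 5/9 = 400.5167°C.
The 19.1°F change is an interval, so only the factor 5/9 applies: +19.1 × 5/9 = +10.6111°C.
Final Celsius temperature: 400.5167 + 10.6111 = 411.1278°C.
In kelvin: 411.1278 + 273.15 = 684.28 K.

684.28 K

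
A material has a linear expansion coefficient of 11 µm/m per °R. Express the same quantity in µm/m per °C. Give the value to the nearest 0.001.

19.800 µm/m per °C

The quantity depends on a temperature interval, so only the ratio of degree sizes applies; the offset between the scales is irrelevant.
A change of 1°C is a change of 1.8°R, so per °C the value is 11 × 1.8 = 19.800.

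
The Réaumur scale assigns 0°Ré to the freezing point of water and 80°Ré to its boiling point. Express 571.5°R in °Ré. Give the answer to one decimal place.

First in Celsius: (571.5 - 491.67) × 5/9 = 44.3500°C.
Linearly onto the Réaumur scale: 0 + (44.3500 / 100) × (80 - 0) = 35.5°Ré.

35.5°Ré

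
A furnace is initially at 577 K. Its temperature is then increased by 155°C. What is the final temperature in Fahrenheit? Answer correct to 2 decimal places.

857.93°F

Initial temperature in Celsius: 577 - 273.15 = 303.8500°C.
Final Celsius temperature: 303.8500 + 155.0000 = 458.8500°C.
In Fahrenheit: 458.8500 × 1.8 + 32 = 857.93°F.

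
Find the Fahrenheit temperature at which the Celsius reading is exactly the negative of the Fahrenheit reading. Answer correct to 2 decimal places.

11.43°F

Let F be the Fahrenheit reading. The Celsius reading is C = 5/9·F - 17.7778.
Require C = -1·F: 5/9·F - 17.7778 = -1·F.
(14/9)·F = 17.7778  ⇒  F = 11.43.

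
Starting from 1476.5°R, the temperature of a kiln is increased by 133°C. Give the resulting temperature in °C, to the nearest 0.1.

Initial temperature in Celsius: (1476.5 - 491.67) × 5/9 = 547.1278°C.
Final Celsius temperature: 547.1278 + 133.0000 = 680.1278°C.

680.1°C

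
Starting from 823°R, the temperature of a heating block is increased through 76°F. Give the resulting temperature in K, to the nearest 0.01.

Initial temperature in Celsius: (823 - 491.67) × 5/9 = 184.0722°C.
The 76°F change is an interval, so only the factor 5/9 applies: +76 × 5/9 = +42.2222°C.
Final Celsius temperature: 184.0722 + 42.2222 = 226.2944°C.
In kelvin: 226.2944 + 273.15 = 499.44 K.

499.44 K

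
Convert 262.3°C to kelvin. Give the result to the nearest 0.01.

In kelvin: 262.3000 + 273.15 = 535.45 K.

535.45 K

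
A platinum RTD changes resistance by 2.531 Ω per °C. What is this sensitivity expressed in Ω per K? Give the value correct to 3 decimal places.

Since only a temperature interval is involved, the additive offset between the scales drops out.
A change of 1 K is a change of 1°C, so per K the value is 2.531 × 1 = 2.531.

2.531 Ω per K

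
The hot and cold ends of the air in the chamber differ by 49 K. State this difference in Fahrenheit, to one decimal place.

For a temperature interval the offset drops out; only the factor 1.8 applies.
49 × 1.8 = 88.2.

88.2°F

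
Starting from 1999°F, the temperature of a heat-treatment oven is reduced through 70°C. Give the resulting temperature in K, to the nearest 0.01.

Initial temperature in Celsius: (1999 - 32) × 5/9 = 1092.7778°C.
Final Celsius temperature: 1092.7778 - 70.0000 = 1022.7778°C.
In kelvin: 1022.7778 + 273.15 = 1295.93 K.

1295.93 K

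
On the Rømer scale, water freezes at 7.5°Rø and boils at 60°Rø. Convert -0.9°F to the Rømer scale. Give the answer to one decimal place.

First in Celsius: (-0.9 - 32) × 5/9 = -18.2778°C.
Linearly onto the Rømer scale: 7.5 + (-18.2778 / 100) × (60 - 7.5) = -2.1°Rø.

-2.1°Rø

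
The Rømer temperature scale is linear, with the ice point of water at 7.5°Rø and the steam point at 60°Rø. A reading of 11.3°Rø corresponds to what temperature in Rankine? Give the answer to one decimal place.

504.7°R

Linear interpolation between the fixed points: C = (11.3 - 7.5) × 100 / (60 - 7.5) = 7.2381°C.
Then 7.2381 × 1.8 + 491.67 = 504.7°R.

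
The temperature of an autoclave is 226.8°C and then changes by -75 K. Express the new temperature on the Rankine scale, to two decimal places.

The 75 K change is an interval; Kelvin and Celsius degrees are the same size, so ΔC = -75°C.
Final Celsius temperature: 226.8000 - 75.0000 = 151.8000°C.
In Rankine: 151.8000 × 1.8 + 491.67 = 764.91°R.

764.91°R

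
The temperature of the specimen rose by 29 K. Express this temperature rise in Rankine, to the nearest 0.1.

Only the scale ratio 1.8 matters for a change in temperature.
29 × 1.8 = 52.2.

52.2°R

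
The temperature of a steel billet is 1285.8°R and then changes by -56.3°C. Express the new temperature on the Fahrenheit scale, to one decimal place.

Initial temperature in Celsius: (1285.8 - 491.67) × 5/9 = 441.1833°C.
Final Celsius temperature: 441.1833 - 56.3000 = 384.8833°C.
In Fahrenheit: 384.8833 × 1.8 + 32 = 724.8°F.

724.8°F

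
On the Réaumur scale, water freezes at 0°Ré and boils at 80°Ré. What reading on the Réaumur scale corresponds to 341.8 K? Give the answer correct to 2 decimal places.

First in Celsius: 341.8 - 273.15 = 68.6500°C.
Linearly onto the Réaumur scale: 0 + (68.6500 / 100) × (80 - 0) = 54.92°Ré.

54.92°Ré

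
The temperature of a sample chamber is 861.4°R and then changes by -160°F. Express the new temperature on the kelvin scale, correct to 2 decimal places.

389.67 K

Initial temperature in Celsius: (861.4 - 491.67) × 5/9 = 205.4056°C.
The 160°F change is an interval, so only the factor 5/9 applies: -160 × 5/9 = -88.8889°C.
Final Celsius temperature: 205.4056 - 88.8889 = 116.5167°C.
In kelvin: 116.5167 + 273.15 = 389.67 K.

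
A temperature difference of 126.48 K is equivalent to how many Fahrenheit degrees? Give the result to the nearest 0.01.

227.66°F

An interval of 1 K corresponds to 1.8°F.
126.48 × 1.8 = 227.66.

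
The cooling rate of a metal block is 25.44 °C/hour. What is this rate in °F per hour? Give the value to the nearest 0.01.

Since only a temperature interval is involved, the additive offset between the scales drops out.
A change of 1°C is a change of 1.8°F, so 25.44 × 1.8 = 45.79.

45.79 °F/hour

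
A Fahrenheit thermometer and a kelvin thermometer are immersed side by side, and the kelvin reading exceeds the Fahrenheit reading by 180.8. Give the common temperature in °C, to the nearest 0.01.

75.44°C

Let x be the Fahrenheit reading; then the kelvin reading is 5/9·x + 255.372.
(5/9·x + 255.372) - x = 180.8  ⇒  (-4/9)·x = -74.5722  ⇒  x = 167.7875°F.
In Celsius: (167.7875 - 32) × 5/9 = 75.44°C.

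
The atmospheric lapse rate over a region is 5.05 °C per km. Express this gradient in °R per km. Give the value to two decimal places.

9.09 °R/km

The quantity depends on a temperature interval, so only the ratio of degree sizes applies; the offset between the scales is irrelevant.
A change of 1°C is a change of 1.8°R, so 5.05 × 1.8 = 9.09.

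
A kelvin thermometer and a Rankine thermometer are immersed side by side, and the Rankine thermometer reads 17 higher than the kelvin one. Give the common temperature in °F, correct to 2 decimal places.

-421.42°F

Let x be the kelvin reading; then the Rankine reading is 1.8·x.
(1.8·x) - x = 17  ⇒  (0.8)·x = 17  ⇒  x = 21.2500 K.
In Celsius: 21.25 - 273.15 = -251.9000°C.
In Fahrenheit: -251.9000 × 1.8 + 32 = -421.42°F.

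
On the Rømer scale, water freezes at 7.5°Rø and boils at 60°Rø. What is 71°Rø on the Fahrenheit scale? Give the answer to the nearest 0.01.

249.71°F

Linear interpolation between the fixed points: C = (71 - 7.5) × 100 / (60 - 7.5) = 120.9524°C.
Then 120.9524 × 1.8 + 32 = 249.71°F.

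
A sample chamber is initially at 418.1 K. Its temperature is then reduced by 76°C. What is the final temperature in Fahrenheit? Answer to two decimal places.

156.11°F

Initial temperature in Celsius: 418.1 - 273.15 = 144.9500°C.
Final Celsius temperature: 144.9500 - 76.0000 = 68.9500°C.
In Fahrenheit: 68.9500 × 1.8 + 32 = 156.11°F.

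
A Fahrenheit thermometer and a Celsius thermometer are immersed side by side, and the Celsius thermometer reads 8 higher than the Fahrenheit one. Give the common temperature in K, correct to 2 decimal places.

Let x be the Fahrenheit reading; then the Celsius reading is 5/9·x - 17.7778.
(5/9·x - 17.7778) - x = 8  ⇒  (-4/9)·x = 25.7778  ⇒  x = -58.0000°F.
In Celsius: (-58 - 32) × 5/9 = -50.0000°C.
In kelvin: -50.0000 + 273.15 = 223.15 K.

223.15 K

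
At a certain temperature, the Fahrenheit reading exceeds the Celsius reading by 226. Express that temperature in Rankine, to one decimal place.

928.2°R

Let x be the Celsius reading; then the Fahrenheit reading is 1.8·x + 32.
(1.8·x + 32) - x = 226  ⇒  (0.8)·x = 194  ⇒  x = 242.5000°C.
In Rankine: 242.5000 × 1.8 + 491.67 = 928.2°R.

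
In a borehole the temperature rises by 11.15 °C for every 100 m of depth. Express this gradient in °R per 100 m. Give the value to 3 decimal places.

20.070 °R/100 m

Since only a temperature interval is involved, the additive offset between the scales drops out.
A change of 1°C is a change of 1.8°R, so 11.15 × 1.8 = 20.070.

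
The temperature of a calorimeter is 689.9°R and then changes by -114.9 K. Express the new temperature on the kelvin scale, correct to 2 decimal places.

Initial temperature in Celsius: (689.9 - 491.67) × 5/9 = 110.1278°C.
The 114.9 K change is an interval; Kelvin and Celsius degrees are the same size, so ΔC = -114.9°C.
Final Celsius temperature: 110.1278 - 114.9000 = -4.7722°C.
In kelvin: -4.7722 + 273.15 = 268.38 K.

268.38 K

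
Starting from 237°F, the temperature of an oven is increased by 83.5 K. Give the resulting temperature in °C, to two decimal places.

Initial temperature in Celsius: (237 - 32) × 5/9 = 113.8889°C.
The 83.5 K change is an interval; Kelvin and Celsius degrees are the same size, so ΔC = +83.5°C.
Final Celsius temperature: 113.8889 + 83.5000 = 197.3889°C.

197.39°C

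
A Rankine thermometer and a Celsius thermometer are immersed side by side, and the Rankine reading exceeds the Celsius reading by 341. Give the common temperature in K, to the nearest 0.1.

84.8 K

Let x be the Rankine reading; then the Celsius reading is 5/9·x - 273.15.
(5/9·x - 273.15) - x = -341  ⇒  (-4/9)·x = -67.85  ⇒  x = 152.6625°R.
In Celsius: (152.6625 - 491.67) × 5/9 = -188.3375°C.
In kelvin: -188.3375 + 273.15 = 84.8 K.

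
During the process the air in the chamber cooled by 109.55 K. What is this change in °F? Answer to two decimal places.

Only the scale ratio 1.8 matters for a change in temperature.
109.55 × 1.8 = 197.19.

197.19°F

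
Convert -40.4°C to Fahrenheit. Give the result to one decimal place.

In Fahrenheit: -40.4000 × 1.8 + 32 = -40.7°F.

-40.7°F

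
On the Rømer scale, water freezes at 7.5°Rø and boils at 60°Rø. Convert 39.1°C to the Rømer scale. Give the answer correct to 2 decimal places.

28.03°Rø

Linearly onto the Rømer scale: 7.5 + (39.1000 / 100) × (60 - 7.5) = 28.03°Rø.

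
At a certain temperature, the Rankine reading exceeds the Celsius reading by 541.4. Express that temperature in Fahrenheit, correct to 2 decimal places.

Let x be the Celsius reading; then the Rankine reading is 1.8·x + 491.67.
(1.8·x + 491.67) - x = 541.4  ⇒  (0.8)·x = 49.73  ⇒  x = 62.1625°C.
In Fahrenheit: 62.1625 × 1.8 + 32 = 143.89°F.

143.89°F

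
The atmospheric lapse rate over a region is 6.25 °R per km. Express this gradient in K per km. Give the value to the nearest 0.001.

3.472 K/km

Since only a temperature interval is involved, the additive offset between the scales drops out.
A change of 1°R is a change of 5/9 K, so 6.25 × 5/9 = 3.472.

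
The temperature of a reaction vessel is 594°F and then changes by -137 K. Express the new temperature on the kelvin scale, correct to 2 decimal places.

448.37 K

Initial temperature in Celsius: (594 - 32) × 5/9 = 312.2222°C.
The 137 K change is an interval; Kelvin and Celsius degrees are the same size, so ΔC = -137°C.
Final Celsius temperature: 312.2222 - 137.0000 = 175.2222°C.
In kelvin: 175.2222 + 273.15 = 448.37 K.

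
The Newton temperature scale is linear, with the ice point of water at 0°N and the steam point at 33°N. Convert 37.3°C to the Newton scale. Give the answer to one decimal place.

12.3°N

Linearly onto the Newton scale: 0 + (37.3000 / 100) × (33 - 0) = 12.3°N.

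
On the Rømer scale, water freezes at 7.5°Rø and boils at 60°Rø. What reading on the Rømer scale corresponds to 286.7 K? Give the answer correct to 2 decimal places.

First in Celsius: 286.7 - 273.15 = 13.5500°C.
Linearly onto the Rømer scale: 7.5 + (13.5500 / 100) × (60 - 7.5) = 14.61°Rø.

14.61°Rø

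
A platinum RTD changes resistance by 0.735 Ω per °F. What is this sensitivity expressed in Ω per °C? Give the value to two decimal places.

1.32 Ω per °C

Since only a temperature interval is involved, the additive offset between the scales drops out.
A change of 1°C is a change of 1.8°F, so per °C the value is 0.735 × 1.8 = 1.32.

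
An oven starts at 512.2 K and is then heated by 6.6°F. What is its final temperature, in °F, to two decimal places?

Initial temperature in Celsius: 512.2 - 273.15 = 239.0500°C.
The 6.6°F change is an interval, so only the factor 5/9 applies: +6.6 × 5/9 = +3.6667°C.
Final Celsius temperature: 239.0500 + 3.6667 = 242.7167°C.
In Fahrenheit: 242.7167 × 1.8 + 32 = 468.89°F.

468.89°F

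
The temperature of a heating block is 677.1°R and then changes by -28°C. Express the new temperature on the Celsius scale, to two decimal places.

Initial temperature in Celsius: (677.1 - 491.67) × 5/9 = 103.0167°C.
Final Celsius temperature: 103.0167 - 28.0000 = 75.0167°C.

75.02°C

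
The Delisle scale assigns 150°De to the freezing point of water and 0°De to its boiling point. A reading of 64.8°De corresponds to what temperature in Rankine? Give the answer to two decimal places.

593.91°R

Linear interpolation between the fixed points: C = (64.8 - 150) × 100 / (0 - 150) = 56.8000°C.
Then 56.8000 × 1.8 + 491.67 = 593.91°R.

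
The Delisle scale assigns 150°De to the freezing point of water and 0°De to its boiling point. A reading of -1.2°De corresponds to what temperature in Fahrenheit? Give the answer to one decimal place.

Linear interpolation between the fixed points: C = (-1.2 - 150) × 100 / (0 - 150) = 100.8000°C.
Then 100.8000 × 1.8 + 32 = 213.4°F.

213.4°F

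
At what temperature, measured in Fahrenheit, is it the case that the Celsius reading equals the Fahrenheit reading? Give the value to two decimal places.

Let F be the Fahrenheit reading. The Celsius reading is C = 5/9·F - 17.7778.
Set C = F: 5/9·F - 17.7778 = F.
(-4/9)·F = 17.7778  ⇒  F = -40.00.

-40.00°F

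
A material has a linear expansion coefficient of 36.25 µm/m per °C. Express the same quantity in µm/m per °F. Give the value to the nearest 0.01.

20.14 µm/m per °F

Since only a temperature interval is involved, the additive offset between the scales drops out.
A change of 1°F is a change of 5/9°C, so per °F the value is 36.25 × 5/9 = 20.14.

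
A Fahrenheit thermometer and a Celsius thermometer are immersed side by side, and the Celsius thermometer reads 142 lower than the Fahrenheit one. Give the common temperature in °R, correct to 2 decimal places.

Let x be the Fahrenheit reading; then the Celsius reading is 5/9·x - 17.7778.
(5/9·x - 17.7778) - x = -142  ⇒  (-4/9)·x = -124.222  ⇒  x = 279.5000°F.
In Celsius: (279.5 - 32) × 5/9 = 137.5000°C.
In Rankine: 137.5000 × 1.8 + 491.67 = 739.17°R.

739.17°R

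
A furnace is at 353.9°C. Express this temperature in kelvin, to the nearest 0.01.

In kelvin: 353.9000 + 273.15 = 627.05 K.

627.05 K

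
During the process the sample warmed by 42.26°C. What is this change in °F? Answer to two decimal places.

76.07°F

An interval of 1°C corresponds to 1.8°F.
42.26 × 1.8 = 76.07.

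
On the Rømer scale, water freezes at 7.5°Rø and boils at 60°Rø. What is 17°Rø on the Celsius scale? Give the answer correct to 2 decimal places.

Linear interpolation between the fixed points: C = (17 - 7.5) × 100 / (60 - 7.5) = 18.0952°C.

18.10°C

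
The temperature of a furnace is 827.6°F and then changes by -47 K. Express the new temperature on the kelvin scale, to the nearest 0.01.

668.15 K

Initial temperature in Celsius: (827.6 - 32) × 5/9 = 442.0000°C.
The 47 K change is an interval; Kelvin and Celsius degrees are the same size, so ΔC = -47°C.
Final Celsius temperature: 442.0000 - 47.0000 = 395.0000°C.
In kelvin: 395.0000 + 273.15 = 668.15 K.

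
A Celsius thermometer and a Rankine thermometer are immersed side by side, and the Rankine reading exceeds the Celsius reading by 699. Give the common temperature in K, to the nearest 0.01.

Let x be the Celsius reading; then the Rankine reading is 1.8·x + 491.67.
(1.8·x + 491.67) - x = 699  ⇒  (0.8)·x = 207.33  ⇒  x = 259.1625°C.
In kelvin: 259.1625 + 273.15 = 532.31 K.

532.31 K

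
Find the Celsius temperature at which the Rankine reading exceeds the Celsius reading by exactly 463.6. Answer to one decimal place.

Let C be the Celsius reading. The Rankine reading is R = 1.8·C + 491.67.
Require R - C = 463.6: (0.8)·C + 491.67 = 463.6.
C = (463.6 - 491.67) / (0.8) = -35.1.

-35.1°C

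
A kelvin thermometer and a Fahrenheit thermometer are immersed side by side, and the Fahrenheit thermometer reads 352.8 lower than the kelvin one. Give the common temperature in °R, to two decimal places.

Let x be the kelvin reading; then the Fahrenheit reading is 1.8·x - 459.67.
(1.8·x - 459.67) - x = -352.8  ⇒  (0.8)·x = 106.87  ⇒  x = 133.5875 K.
In Celsius: 133.5875 - 273.15 = -139.5625°C.
In Rankine: -139.5625 × 1.8 + 491.67 = 240.46°R.

240.46°R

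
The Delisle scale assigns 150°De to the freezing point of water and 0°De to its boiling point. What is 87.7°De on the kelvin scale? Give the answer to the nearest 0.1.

314.7 K

Linear interpolation between the fixed points: C = (87.7 - 150) × 100 / (0 - 150) = 41.5333°C.
Then 41.5333 + 273.15 = 314.7 K.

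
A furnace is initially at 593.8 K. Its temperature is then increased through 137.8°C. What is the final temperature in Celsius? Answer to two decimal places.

458.45°C

Initial temperature in Celsius: 593.8 - 273.15 = 320.6500°C.
Final Celsius temperature: 320.6500 + 137.8000 = 458.4500°C.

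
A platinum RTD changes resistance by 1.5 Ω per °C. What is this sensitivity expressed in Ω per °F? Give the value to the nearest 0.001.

0.833 Ω per °F

The quantity depends on a temperature interval, so only the ratio of degree sizes applies; the offset between the scales is irrelevant.
A change of 1°F is a change of 5/9°C, so per °F the value is 1.5 × 5/9 = 0.833.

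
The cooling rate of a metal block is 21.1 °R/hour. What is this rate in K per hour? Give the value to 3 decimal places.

The quantity depends on a temperature interval, so only the ratio of degree sizes applies; the offset between the scales is irrelevant.
A change of 1°R is a change of 5/9 K, so 21.1 × 5/9 = 11.722.

11.722 K/hour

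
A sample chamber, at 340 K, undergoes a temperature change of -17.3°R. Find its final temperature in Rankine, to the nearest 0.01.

Initial temperature in Celsius: 340 - 273.15 = 66.8500°C.
The 17.3°R change is an interval, so only the factor 5/9 applies: -17.3 × 5/9 = -9.6111°C.
Final Celsius temperature: 66.8500 - 9.6111 = 57.2389°C.
In Rankine: 57.2389 × 1.8 + 491.67 = 594.70°R.

594.70°R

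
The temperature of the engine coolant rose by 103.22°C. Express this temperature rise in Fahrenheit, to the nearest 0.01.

An interval of 1°C corresponds to 1.8°F.
103.22 × 1.8 = 185.80.

185.80°F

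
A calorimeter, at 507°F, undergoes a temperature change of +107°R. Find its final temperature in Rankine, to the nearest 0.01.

Initial temperature in Celsius: (507 - 32) × 5/9 = 263.8889°C.
The 107°R change is an interval, so only the factor 5/9 applies: +107 × 5/9 = +59.4444°C.
Final Celsius temperature: 263.8889 + 59.4444 = 323.3333°C.
In Rankine: 323.3333 × 1.8 + 491.67 = 1073.67°R.

1073.67°R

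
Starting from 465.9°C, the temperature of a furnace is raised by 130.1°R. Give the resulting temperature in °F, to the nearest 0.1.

The 130.1°R change is an interval, so only the factor 5/9 applies: +130.1 × 5/9 = +72.2778°C.
Final Celsius temperature: 465.9000 + 72.2778 = 538.1778°C.
In Fahrenheit: 538.1778 × 1.8 + 32 = 1000.7°F.

1000.7°F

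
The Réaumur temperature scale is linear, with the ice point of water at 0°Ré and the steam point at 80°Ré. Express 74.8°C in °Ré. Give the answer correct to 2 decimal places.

Linearly onto the Réaumur scale: 0 + (74.8000 / 100) × (80 - 0) = 59.84°Ré.

59.84°Ré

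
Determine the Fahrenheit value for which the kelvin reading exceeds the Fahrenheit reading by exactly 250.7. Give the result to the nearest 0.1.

Let F be the Fahrenheit reading. The kelvin reading is K = 5/9·F + 255.372.
Require K - F = 250.7: (-4/9)·F + 255.372 = 250.7.
F = (250.7 - 255.372) / (-4/9) = 10.5.

10.5°F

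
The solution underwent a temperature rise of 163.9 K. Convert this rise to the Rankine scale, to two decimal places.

For a temperature interval the offset drops out; only the factor 1.8 applies.
163.9 × 1.8 = 295.02.

295.02°R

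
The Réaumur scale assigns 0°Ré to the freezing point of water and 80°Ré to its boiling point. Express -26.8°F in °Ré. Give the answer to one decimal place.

-26.1°Ré

First in Celsius: (-26.8 - 32) × 5/9 = -32.6667°C.
Linearly onto the Réaumur scale: 0 + (-32.6667 / 100) × (80 - 0) = -26.1°Ré.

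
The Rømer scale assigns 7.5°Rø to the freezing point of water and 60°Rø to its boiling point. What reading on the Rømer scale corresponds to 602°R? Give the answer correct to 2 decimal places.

First in Celsius: (602 - 491.67) × 5/9 = 61.2944°C.
Linearly onto the Rømer scale: 7.5 + (61.2944 / 100) × (60 - 7.5) = 39.68°Rø.

39.68°Rø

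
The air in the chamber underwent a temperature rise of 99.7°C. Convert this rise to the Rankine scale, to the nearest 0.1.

Only the scale ratio 1.8 matters for a change in temperature.
99.7 × 1.8 = 179.5.

179.5°R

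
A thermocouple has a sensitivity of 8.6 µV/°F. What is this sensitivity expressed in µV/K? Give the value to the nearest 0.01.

15.48 µV/K

Since only a temperature interval is involved, the additive offset between the scales drops out.
A change of 1 K is a change of 1.8°F, so per K the value is 8.6 × 1.8 = 15.48.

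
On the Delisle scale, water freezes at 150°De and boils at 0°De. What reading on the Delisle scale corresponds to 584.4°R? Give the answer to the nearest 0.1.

72.7°De

First in Celsius: (584.4 - 491.67) × 5/9 = 51.5167°C.
Linearly onto the Delisle scale: 150 + (51.5167 / 100) × (0 - 150) = 72.7°De.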